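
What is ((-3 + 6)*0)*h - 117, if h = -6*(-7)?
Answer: -117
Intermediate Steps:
h = 42
((-3 + 6)*0)*h - 117 = ((-3 + 6)*0)*42 - 117 = (3*0)*42 - 117 = 0*42 - 117 = 0 - 117 = -117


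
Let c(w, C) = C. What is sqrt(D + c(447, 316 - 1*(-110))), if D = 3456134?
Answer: 4*sqrt(216035) ≈ 1859.2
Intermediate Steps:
sqrt(D + c(447, 316 - 1*(-110))) = sqrt(3456134 + (316 - 1*(-110))) = sqrt(3456134 + (316 + 110)) = sqrt(3456134 + 426) = sqrt(3456560) = 4*sqrt(216035)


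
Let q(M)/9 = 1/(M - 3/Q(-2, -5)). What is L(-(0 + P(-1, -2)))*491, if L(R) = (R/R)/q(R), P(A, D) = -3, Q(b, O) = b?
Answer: 491/2 ≈ 245.50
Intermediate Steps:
q(M) = 9/(3/2 + M) (q(M) = 9/(M - 3/(-2)) = 9/(M - 3*(-½)) = 9/(M + 3/2) = 9/(3/2 + M))
L(R) = ⅙ + R/9 (L(R) = (R/R)/((18/(3 + 2*R))) = 1*(⅙ + R/9) = ⅙ + R/9)
L(-(0 + P(-1, -2)))*491 = (⅙ + (-(0 - 3))/9)*491 = (⅙ + (-1*(-3))/9)*491 = (⅙ + (⅑)*3)*491 = (⅙ + ⅓)*491 = (½)*491 = 491/2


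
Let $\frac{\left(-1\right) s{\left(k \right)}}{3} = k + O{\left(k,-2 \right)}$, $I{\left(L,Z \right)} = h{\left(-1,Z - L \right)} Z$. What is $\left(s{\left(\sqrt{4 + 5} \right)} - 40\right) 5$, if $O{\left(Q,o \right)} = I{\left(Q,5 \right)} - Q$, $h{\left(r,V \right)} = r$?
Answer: $-125$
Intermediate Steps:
$I{\left(L,Z \right)} = - Z$
$O{\left(Q,o \right)} = -5 - Q$ ($O{\left(Q,o \right)} = \left(-1\right) 5 - Q = -5 - Q$)
$s{\left(k \right)} = 15$ ($s{\left(k \right)} = - 3 \left(k - \left(5 + k\right)\right) = \left(-3\right) \left(-5\right) = 15$)
$\left(s{\left(\sqrt{4 + 5} \right)} - 40\right) 5 = \left(15 - 40\right) 5 = \left(-25\right) 5 = -125$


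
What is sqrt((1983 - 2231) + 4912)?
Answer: 2*sqrt(1166) ≈ 68.293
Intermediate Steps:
sqrt((1983 - 2231) + 4912) = sqrt(-248 + 4912) = sqrt(4664) = 2*sqrt(1166)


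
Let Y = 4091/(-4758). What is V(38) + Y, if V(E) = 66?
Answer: 309937/4758 ≈ 65.140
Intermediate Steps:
Y = -4091/4758 (Y = 4091*(-1/4758) = -4091/4758 ≈ -0.85981)
V(38) + Y = 66 - 4091/4758 = 309937/4758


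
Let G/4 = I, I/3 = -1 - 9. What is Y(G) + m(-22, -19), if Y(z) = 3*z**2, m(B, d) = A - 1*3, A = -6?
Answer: 43191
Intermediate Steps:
m(B, d) = -9 (m(B, d) = -6 - 1*3 = -6 - 3 = -9)
I = -30 (I = 3*(-1 - 9) = 3*(-10) = -30)
G = -120 (G = 4*(-30) = -120)
Y(G) + m(-22, -19) = 3*(-120)**2 - 9 = 3*14400 - 9 = 43200 - 9 = 43191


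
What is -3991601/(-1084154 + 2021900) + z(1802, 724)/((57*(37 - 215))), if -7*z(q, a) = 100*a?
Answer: -35933112637/11100099402 ≈ -3.2372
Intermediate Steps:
z(q, a) = -100*a/7
-3991601/(-1084154 + 2021900) + z(1802, 724)/((57*(37 - 215))) = -3991601/(-1084154 + 2021900) + (-100/7*724)/((57*(37 - 215))) = -3991601/937746 - 72400/(7*(57*(-178))) = -3991601*1/937746 - 72400/7/(-10146) = -3991601/937746 - 72400/7*(-1/10146) = -3991601/937746 + 36200/35511 = -35933112637/11100099402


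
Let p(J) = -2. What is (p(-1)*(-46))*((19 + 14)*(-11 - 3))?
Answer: -42504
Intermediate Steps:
(p(-1)*(-46))*((19 + 14)*(-11 - 3)) = (-2*(-46))*((19 + 14)*(-11 - 3)) = 92*(33*(-14)) = 92*(-462) = -42504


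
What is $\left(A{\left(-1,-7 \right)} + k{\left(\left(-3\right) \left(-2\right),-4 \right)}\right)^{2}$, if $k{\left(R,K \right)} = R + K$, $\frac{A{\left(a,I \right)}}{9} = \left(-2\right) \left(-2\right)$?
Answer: $1444$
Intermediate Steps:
$A{\left(a,I \right)} = 36$ ($A{\left(a,I \right)} = 9 \left(\left(-2\right) \left(-2\right)\right) = 9 \cdot 4 = 36$)
$k{\left(R,K \right)} = K + R$
$\left(A{\left(-1,-7 \right)} + k{\left(\left(-3\right) \left(-2\right),-4 \right)}\right)^{2} = \left(36 - -2\right)^{2} = \left(36 + \left(-4 + 6\right)\right)^{2} = \left(36 + 2\right)^{2} = 38^{2} = 1444$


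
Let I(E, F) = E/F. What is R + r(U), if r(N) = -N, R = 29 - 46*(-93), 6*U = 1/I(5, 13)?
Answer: 129197/30 ≈ 4306.6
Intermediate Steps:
U = 13/30 (U = 1/(6*((5/13))) = 1/(6*((5*(1/13)))) = 1/(6*(5/13)) = (⅙)*(13/5) = 13/30 ≈ 0.43333)
R = 4307 (R = 29 + 4278 = 4307)
R + r(U) = 4307 - 1*13/30 = 4307 - 13/30 = 129197/30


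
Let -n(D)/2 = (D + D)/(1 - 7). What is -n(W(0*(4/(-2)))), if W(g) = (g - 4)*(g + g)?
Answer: 0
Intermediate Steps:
W(g) = 2*g*(-4 + g) (W(g) = (-4 + g)*(2*g) = 2*g*(-4 + g))
n(D) = 2*D/3 (n(D) = -2*(D + D)/(1 - 7) = -2*2*D/(-6) = -2*2*D*(-1)/6 = -(-2)*D/3 = 2*D/3)
-n(W(0*(4/(-2)))) = -2*2*(0*(4/(-2)))*(-4 + 0*(4/(-2)))/3 = -2*2*(0*(4*(-1/2)))*(-4 + 0*(4*(-1/2)))/3 = -2*2*(0*(-2))*(-4 + 0*(-2))/3 = -2*2*0*(-4 + 0)/3 = -2*2*0*(-4)/3 = -2*0/3 = -1*0 = 0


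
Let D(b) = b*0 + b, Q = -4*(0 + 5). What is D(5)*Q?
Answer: -100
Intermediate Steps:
Q = -20 (Q = -4*5 = -20)
D(b) = b (D(b) = 0 + b = b)
D(5)*Q = 5*(-20) = -100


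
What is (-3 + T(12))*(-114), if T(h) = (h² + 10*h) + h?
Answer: -31122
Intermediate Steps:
T(h) = h² + 11*h
(-3 + T(12))*(-114) = (-3 + 12*(11 + 12))*(-114) = (-3 + 12*23)*(-114) = (-3 + 276)*(-114) = 273*(-114) = -31122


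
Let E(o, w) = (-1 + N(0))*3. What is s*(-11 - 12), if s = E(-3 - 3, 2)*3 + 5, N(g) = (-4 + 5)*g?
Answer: 92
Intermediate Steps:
N(g) = g (N(g) = 1*g = g)
E(o, w) = -3 (E(o, w) = (-1 + 0)*3 = -1*3 = -3)
s = -4 (s = -3*3 + 5 = -9 + 5 = -4)
s*(-11 - 12) = -4*(-11 - 12) = -4*(-23) = 92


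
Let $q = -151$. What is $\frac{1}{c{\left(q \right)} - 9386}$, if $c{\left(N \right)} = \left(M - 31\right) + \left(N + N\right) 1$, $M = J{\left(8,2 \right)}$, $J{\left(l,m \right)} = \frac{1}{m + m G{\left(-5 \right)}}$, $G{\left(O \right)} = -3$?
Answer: $- \frac{4}{38877} \approx -0.00010289$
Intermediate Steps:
$J{\left(l,m \right)} = - \frac{1}{2 m}$ ($J{\left(l,m \right)} = \frac{1}{m + m \left(-3\right)} = \frac{1}{m - 3 m} = \frac{1}{\left(-2\right) m} = - \frac{1}{2 m}$)
$M = - \frac{1}{4}$ ($M = - \frac{1}{2 \cdot 2} = \left(- \frac{1}{2}\right) \frac{1}{2} = - \frac{1}{4} \approx -0.25$)
$c{\left(N \right)} = - \frac{125}{4} + 2 N$ ($c{\left(N \right)} = \left(- \frac{1}{4} - 31\right) + \left(N + N\right) 1 = - \frac{125}{4} + 2 N 1 = - \frac{125}{4} + 2 N$)
$\frac{1}{c{\left(q \right)} - 9386} = \frac{1}{\left(- \frac{125}{4} + 2 \left(-151\right)\right) - 9386} = \frac{1}{\left(- \frac{125}{4} - 302\right) - 9386} = \frac{1}{- \frac{1333}{4} - 9386} = \frac{1}{- \frac{38877}{4}} = - \frac{4}{38877}$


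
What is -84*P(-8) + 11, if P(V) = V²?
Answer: -5365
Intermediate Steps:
-84*P(-8) + 11 = -84*(-8)² + 11 = -84*64 + 11 = -5376 + 11 = -5365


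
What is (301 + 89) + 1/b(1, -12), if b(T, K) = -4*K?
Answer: 18721/48 ≈ 390.02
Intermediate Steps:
(301 + 89) + 1/b(1, -12) = (301 + 89) + 1/(-4*(-12)) = 390 + 1/48 = 18721/48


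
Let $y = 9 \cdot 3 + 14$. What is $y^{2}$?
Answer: $1681$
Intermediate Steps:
$y = 41$ ($y = 27 + 14 = 41$)
$y^{2} = 41^{2} = 1681$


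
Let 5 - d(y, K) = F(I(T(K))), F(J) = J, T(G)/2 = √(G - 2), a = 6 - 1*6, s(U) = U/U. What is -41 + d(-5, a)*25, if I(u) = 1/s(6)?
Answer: 59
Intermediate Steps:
s(U) = 1
a = 0 (a = 6 - 6 = 0)
T(G) = 2*√(-2 + G) (T(G) = 2*√(G - 2) = 2*√(-2 + G))
I(u) = 1 (I(u) = 1/1 = 1)
d(y, K) = 4 (d(y, K) = 5 - 1*1 = 5 - 1 = 4)
-41 + d(-5, a)*25 = -41 + 4*25 = -41 + 100 = 59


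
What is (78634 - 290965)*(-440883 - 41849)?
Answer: 102498968292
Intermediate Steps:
(78634 - 290965)*(-440883 - 41849) = -212331*(-482732) = 102498968292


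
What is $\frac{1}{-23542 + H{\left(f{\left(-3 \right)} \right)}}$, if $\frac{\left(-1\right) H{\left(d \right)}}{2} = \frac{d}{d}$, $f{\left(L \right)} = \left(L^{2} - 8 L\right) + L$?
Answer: $- \frac{1}{23544} \approx -4.2474 \cdot 10^{-5}$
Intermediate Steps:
$f{\left(L \right)} = L^{2} - 7 L$
$H{\left(d \right)} = -2$ ($H{\left(d \right)} = - 2 \frac{d}{d} = \left(-2\right) 1 = -2$)
$\frac{1}{-23542 + H{\left(f{\left(-3 \right)} \right)}} = \frac{1}{-23542 - 2} = \frac{1}{-23544} = - \frac{1}{23544}$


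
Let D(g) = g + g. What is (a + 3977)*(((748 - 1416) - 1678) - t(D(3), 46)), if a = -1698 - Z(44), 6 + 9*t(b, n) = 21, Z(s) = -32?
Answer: -16276373/3 ≈ -5.4255e+6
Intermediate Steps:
D(g) = 2*g
t(b, n) = 5/3 (t(b, n) = -⅔ + (⅑)*21 = -⅔ + 7/3 = 5/3)
a = -1666 (a = -1698 - 1*(-32) = -1698 + 32 = -1666)
(a + 3977)*(((748 - 1416) - 1678) - t(D(3), 46)) = (-1666 + 3977)*(((748 - 1416) - 1678) - 1*5/3) = 2311*((-668 - 1678) - 5/3) = 2311*(-2346 - 5/3) = 2311*(-7043/3) = -16276373/3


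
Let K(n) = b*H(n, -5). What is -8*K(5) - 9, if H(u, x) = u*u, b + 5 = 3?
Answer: 391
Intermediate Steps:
b = -2 (b = -5 + 3 = -2)
H(u, x) = u²
K(n) = -2*n²
-8*K(5) - 9 = -(-16)*5² - 9 = -(-16)*25 - 9 = -8*(-50) - 9 = 400 - 9 = 391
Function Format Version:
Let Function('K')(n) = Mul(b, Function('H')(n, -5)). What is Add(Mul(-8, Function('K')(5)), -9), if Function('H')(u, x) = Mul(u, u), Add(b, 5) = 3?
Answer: 391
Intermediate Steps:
b = -2 (b = Add(-5, 3) = -2)
Function('H')(u, x) = Pow(u, 2)
Function('K')(n) = Mul(-2, Pow(n, 2))
Add(Mul(-8, Function('K')(5)), -9) = Add(Mul(-8, Mul(-2, Pow(5, 2))), -9) = Add(Mul(-8, Mul(-2, 25)), -9) = Add(Mul(-8, -50), -9) = Add(400, -9) = 391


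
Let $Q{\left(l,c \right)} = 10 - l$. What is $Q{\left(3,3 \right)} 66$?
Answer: $462$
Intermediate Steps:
$Q{\left(3,3 \right)} 66 = \left(10 - 3\right) 66 = 7 \cdot 66 = 462$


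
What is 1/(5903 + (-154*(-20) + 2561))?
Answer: 1/11544 ≈ 8.6625e-5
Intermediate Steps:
1/(5903 + (-154*(-20) + 2561)) = 1/(5903 + (3080 + 2561)) = 1/(5903 + 5641) = 1/11544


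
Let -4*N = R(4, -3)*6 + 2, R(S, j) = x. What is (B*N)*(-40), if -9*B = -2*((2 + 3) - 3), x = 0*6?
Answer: 80/9 ≈ 8.8889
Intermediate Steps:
x = 0
B = 4/9 (B = -(-2)*((2 + 3) - 3)/9 = -(-2)*(5 - 3)/9 = -(-2)*2/9 = -⅑*(-4) = 4/9 ≈ 0.44444)
R(S, j) = 0
N = -½ (N = -(0*6 + 2)/4 = -(0 + 2)/4 = -¼*2 = -½ ≈ -0.50000)
(B*N)*(-40) = ((4/9)*(-½))*(-40) = -2/9*(-40) = 80/9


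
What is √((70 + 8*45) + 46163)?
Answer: 3*√5177 ≈ 215.85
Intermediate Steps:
√((70 + 8*45) + 46163) = √((70 + 360) + 46163) = √(430 + 46163) = √46593 = 3*√5177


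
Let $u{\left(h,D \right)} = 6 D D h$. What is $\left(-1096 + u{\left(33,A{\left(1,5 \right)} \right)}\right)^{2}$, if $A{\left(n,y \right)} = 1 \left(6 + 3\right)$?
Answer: $223263364$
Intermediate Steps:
$A{\left(n,y \right)} = 9$ ($A{\left(n,y \right)} = 1 \cdot 9 = 9$)
$u{\left(h,D \right)} = 6 h D^{2}$ ($u{\left(h,D \right)} = 6 D^{2} h = 6 h D^{2}$)
$\left(-1096 + u{\left(33,A{\left(1,5 \right)} \right)}\right)^{2} = \left(-1096 + 6 \cdot 33 \cdot 9^{2}\right)^{2} = \left(-1096 + 6 \cdot 33 \cdot 81\right)^{2} = \left(-1096 + 16038\right)^{2} = 14942^{2} = 223263364$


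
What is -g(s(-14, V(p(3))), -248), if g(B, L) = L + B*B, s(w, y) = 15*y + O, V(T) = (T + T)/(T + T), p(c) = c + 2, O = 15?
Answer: -652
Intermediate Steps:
p(c) = 2 + c
V(T) = 1 (V(T) = (2*T)/((2*T)) = (2*T)*(1/(2*T)) = 1)
s(w, y) = 15 + 15*y (s(w, y) = 15*y + 15 = 15 + 15*y)
g(B, L) = L + B²
-g(s(-14, V(p(3))), -248) = -(-248 + (15 + 15*1)²) = -(-248 + (15 + 15)²) = -(-248 + 30²) = -(-248 + 900) = -1*652 = -652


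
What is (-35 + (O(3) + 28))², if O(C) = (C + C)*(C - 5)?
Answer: 361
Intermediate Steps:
O(C) = 2*C*(-5 + C) (O(C) = (2*C)*(-5 + C) = 2*C*(-5 + C))
(-35 + (O(3) + 28))² = (-35 + (2*3*(-5 + 3) + 28))² = (-35 + (2*3*(-2) + 28))² = (-35 + (-12 + 28))² = (-35 + 16)² = (-19)² = 361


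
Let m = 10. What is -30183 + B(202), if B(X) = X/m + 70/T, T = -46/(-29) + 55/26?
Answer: -420657974/13955 ≈ -30144.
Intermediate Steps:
T = 2791/754 (T = -46*(-1/29) + 55*(1/26) = 46/29 + 55/26 = 2791/754 ≈ 3.7016)
B(X) = 52780/2791 + X/10 (B(X) = X/10 + 70/(2791/754) = X*(1/10) + 70*(754/2791) = X/10 + 52780/2791 = 52780/2791 + X/10)
-30183 + B(202) = -30183 + (52780/2791 + (1/10)*202) = -30183 + (52780/2791 + 101/5) = -30183 + 545791/13955 = -420657974/13955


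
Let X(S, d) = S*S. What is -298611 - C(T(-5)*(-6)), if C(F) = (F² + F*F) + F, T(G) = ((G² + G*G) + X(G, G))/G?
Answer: -314901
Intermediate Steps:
X(S, d) = S²
T(G) = 3*G (T(G) = ((G² + G*G) + G²)/G = ((G² + G²) + G²)/G = (2*G² + G²)/G = (3*G²)/G = 3*G)
C(F) = F + 2*F² (C(F) = (F² + F²) + F = 2*F² + F = F + 2*F²)
-298611 - C(T(-5)*(-6)) = -298611 - (3*(-5))*(-6)*(1 + 2*((3*(-5))*(-6))) = -298611 - (-15*(-6))*(1 + 2*(-15*(-6))) = -298611 - 90*(1 + 2*90) = -298611 - 90*(1 + 180) = -298611 - 90*181 = -298611 - 1*16290 = -298611 - 16290 = -314901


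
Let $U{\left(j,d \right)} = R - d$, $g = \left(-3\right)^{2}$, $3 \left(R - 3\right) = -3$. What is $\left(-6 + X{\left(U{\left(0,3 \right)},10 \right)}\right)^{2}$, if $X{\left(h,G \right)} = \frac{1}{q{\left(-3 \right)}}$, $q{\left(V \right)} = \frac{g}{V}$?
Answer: $\frac{361}{9} \approx 40.111$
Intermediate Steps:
$R = 2$ ($R = 3 + \frac{1}{3} \left(-3\right) = 3 - 1 = 2$)
$g = 9$
$q{\left(V \right)} = \frac{9}{V}$
$U{\left(j,d \right)} = 2 - d$
$X{\left(h,G \right)} = - \frac{1}{3}$ ($X{\left(h,G \right)} = \frac{1}{9 \frac{1}{-3}} = \frac{1}{9 \left(- \frac{1}{3}\right)} = \frac{1}{-3} = - \frac{1}{3}$)
$\left(-6 + X{\left(U{\left(0,3 \right)},10 \right)}\right)^{2} = \left(-6 - \frac{1}{3}\right)^{2} = \left(- \frac{19}{3}\right)^{2} = \frac{361}{9}$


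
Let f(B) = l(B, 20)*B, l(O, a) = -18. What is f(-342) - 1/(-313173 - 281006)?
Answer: 3657765925/594179 ≈ 6156.0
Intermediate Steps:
f(B) = -18*B
f(-342) - 1/(-313173 - 281006) = -18*(-342) - 1/(-313173 - 281006) = 6156 - 1/(-594179) = 6156 - 1*(-1/594179) = 6156 + 1/594179 = 3657765925/594179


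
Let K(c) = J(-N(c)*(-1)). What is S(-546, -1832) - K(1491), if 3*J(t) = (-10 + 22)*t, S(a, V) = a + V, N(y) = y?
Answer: -8342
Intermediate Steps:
S(a, V) = V + a
J(t) = 4*t (J(t) = ((-10 + 22)*t)/3 = (12*t)/3 = 4*t)
K(c) = 4*c (K(c) = 4*(-c*(-1)) = 4*c)
S(-546, -1832) - K(1491) = (-1832 - 546) - 4*1491 = -2378 - 1*5964 = -2378 - 5964 = -8342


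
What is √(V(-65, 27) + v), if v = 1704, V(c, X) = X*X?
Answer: √2433 ≈ 49.325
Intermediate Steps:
V(c, X) = X²
√(V(-65, 27) + v) = √(27² + 1704) = √(729 + 1704) = √2433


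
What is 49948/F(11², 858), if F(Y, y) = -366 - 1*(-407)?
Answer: 49948/41 ≈ 1218.2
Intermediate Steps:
F(Y, y) = 41 (F(Y, y) = -366 + 407 = 41)
49948/F(11², 858) = 49948/41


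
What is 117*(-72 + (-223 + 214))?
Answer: -9477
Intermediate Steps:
117*(-72 + (-223 + 214)) = 117*(-72 - 9) = 117*(-81) = -9477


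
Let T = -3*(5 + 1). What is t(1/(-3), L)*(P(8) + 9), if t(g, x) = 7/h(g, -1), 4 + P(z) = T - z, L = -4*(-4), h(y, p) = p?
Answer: 147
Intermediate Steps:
T = -18 (T = -3*6 = -18)
L = 16
P(z) = -22 - z (P(z) = -4 + (-18 - z) = -22 - z)
t(g, x) = -7 (t(g, x) = 7/(-1) = 7*(-1) = -7)
t(1/(-3), L)*(P(8) + 9) = -7*((-22 - 1*8) + 9) = -7*((-22 - 8) + 9) = -7*(-30 + 9) = -7*(-21) = 147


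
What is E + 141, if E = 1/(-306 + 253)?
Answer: 7472/53 ≈ 140.98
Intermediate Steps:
E = -1/53 (E = 1/(-53) = -1/53 ≈ -0.018868)
E + 141 = -1/53 + 141 = 7472/53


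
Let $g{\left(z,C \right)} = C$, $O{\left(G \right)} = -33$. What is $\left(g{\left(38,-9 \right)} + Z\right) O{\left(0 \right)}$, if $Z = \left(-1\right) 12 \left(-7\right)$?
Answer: $-2475$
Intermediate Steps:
$Z = 84$ ($Z = \left(-12\right) \left(-7\right) = 84$)
$\left(g{\left(38,-9 \right)} + Z\right) O{\left(0 \right)} = \left(-9 + 84\right) \left(-33\right) = 75 \left(-33\right) = -2475$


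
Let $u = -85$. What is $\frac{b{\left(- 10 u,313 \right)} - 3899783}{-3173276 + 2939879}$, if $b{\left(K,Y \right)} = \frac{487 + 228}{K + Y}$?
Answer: $\frac{503938546}{30160079} \approx 16.709$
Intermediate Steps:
$b{\left(K,Y \right)} = \frac{715}{K + Y}$
$\frac{b{\left(- 10 u,313 \right)} - 3899783}{-3173276 + 2939879} = \frac{\frac{715}{\left(-10\right) \left(-85\right) + 313} - 3899783}{-3173276 + 2939879} = \frac{\frac{715}{850 + 313} - 3899783}{-233397} = \left(\frac{715}{1163} - 3899783\right) \left(- \frac{1}{233397}\right) = \left(- \frac{4535446914}{1163}\right) \left(- \frac{1}{233397}\right) = \frac{503938546}{30160079}$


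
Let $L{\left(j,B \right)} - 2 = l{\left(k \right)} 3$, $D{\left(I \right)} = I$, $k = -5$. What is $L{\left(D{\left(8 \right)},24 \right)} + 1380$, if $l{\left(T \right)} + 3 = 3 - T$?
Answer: $1397$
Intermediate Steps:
$l{\left(T \right)} = - T$ ($l{\left(T \right)} = -3 - \left(-3 + T\right) = - T$)
$L{\left(j,B \right)} = 17$ ($L{\left(j,B \right)} = 2 + \left(-1\right) \left(-5\right) 3 = 2 + 5 \cdot 3 = 2 + 15 = 17$)
$L{\left(D{\left(8 \right)},24 \right)} + 1380 = 17 + 1380 = 1397$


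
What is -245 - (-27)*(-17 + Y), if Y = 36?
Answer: 268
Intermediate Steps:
-245 - (-27)*(-17 + Y) = -245 - (-27)*(-17 + 36) = -245 - (-27)*19 = -245 - 1*(-513) = -245 + 513 = 268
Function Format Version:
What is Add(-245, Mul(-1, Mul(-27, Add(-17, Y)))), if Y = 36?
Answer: 268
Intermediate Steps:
Add(-245, Mul(-1, Mul(-27, Add(-17, Y)))) = Add(-245, Mul(-1, Mul(-27, Add(-17, 36)))) = Add(-245, Mul(-1, Mul(-27, 19))) = Add(-245, Mul(-1, -513)) = Add(-245, 513) = 268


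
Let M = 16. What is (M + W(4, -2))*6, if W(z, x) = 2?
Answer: 108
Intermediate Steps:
(M + W(4, -2))*6 = (16 + 2)*6 = 18*6 = 108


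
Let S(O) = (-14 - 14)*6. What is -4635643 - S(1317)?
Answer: -4635475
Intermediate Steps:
S(O) = -168 (S(O) = -28*6 = -168)
-4635643 - S(1317) = -4635643 - 1*(-168) = -4635643 + 168 = -4635475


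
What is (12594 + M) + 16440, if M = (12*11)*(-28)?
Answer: 25338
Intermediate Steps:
M = -3696 (M = 132*(-28) = -3696)
(12594 + M) + 16440 = (12594 - 3696) + 16440 = 8898 + 16440 = 25338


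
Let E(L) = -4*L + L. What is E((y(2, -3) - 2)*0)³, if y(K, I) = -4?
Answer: 0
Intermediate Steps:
E(L) = -3*L
E((y(2, -3) - 2)*0)³ = (-3*(-4 - 2)*0)³ = (-(-18)*0)³ = (-3*0)³ = 0³ = 0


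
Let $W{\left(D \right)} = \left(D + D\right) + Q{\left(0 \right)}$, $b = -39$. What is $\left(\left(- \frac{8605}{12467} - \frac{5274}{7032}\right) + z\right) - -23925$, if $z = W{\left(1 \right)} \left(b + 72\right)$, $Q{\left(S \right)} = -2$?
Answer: $\frac{1193020079}{49868} \approx 23924.0$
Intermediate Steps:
$W{\left(D \right)} = -2 + 2 D$ ($W{\left(D \right)} = \left(D + D\right) - 2 = 2 D - 2 = -2 + 2 D$)
$z = 0$ ($z = \left(-2 + 2 \cdot 1\right) \left(-39 + 72\right) = \left(-2 + 2\right) 33 = 0 \cdot 33 = 0$)
$\left(\left(- \frac{8605}{12467} - \frac{5274}{7032}\right) + z\right) - -23925 = \left(\left(- \frac{8605}{12467} - \frac{5274}{7032}\right) + 0\right) - -23925 = \left(\left(\left(-8605\right) \frac{1}{12467} - \frac{3}{4}\right) + 0\right) + 23925 = \left(\left(- \frac{8605}{12467} - \frac{3}{4}\right) + 0\right) + 23925 = \left(- \frac{71821}{49868} + 0\right) + 23925 = - \frac{71821}{49868} + 23925 = \frac{1193020079}{49868}$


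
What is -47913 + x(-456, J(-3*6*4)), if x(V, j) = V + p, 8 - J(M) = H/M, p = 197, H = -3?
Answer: -48172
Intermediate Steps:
J(M) = 8 + 3/M (J(M) = 8 - (-3)/M = 8 + 3/M)
x(V, j) = 197 + V (x(V, j) = V + 197 = 197 + V)
-47913 + x(-456, J(-3*6*4)) = -47913 + (197 - 456) = -47913 - 259 = -48172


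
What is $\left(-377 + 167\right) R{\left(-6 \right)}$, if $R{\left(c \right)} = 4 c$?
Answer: $5040$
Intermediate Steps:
$\left(-377 + 167\right) R{\left(-6 \right)} = \left(-377 + 167\right) 4 \left(-6\right) = \left(-210\right) \left(-24\right) = 5040$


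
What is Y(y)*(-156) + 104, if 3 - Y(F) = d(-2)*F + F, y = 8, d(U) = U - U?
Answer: 884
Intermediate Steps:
d(U) = 0
Y(F) = 3 - F (Y(F) = 3 - (0*F + F) = 3 - (0 + F) = 3 - F)
Y(y)*(-156) + 104 = (3 - 1*8)*(-156) + 104 = (3 - 8)*(-156) + 104 = -5*(-156) + 104 = 780 + 104 = 884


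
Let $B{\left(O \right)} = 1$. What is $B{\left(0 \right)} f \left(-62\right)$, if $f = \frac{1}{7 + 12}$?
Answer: $- \frac{62}{19} \approx -3.2632$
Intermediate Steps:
$f = \frac{1}{19} \approx 0.052632$
$B{\left(0 \right)} f \left(-62\right) = 1 \cdot \frac{1}{19} \left(-62\right) = \frac{1}{19} \left(-62\right) = - \frac{62}{19}$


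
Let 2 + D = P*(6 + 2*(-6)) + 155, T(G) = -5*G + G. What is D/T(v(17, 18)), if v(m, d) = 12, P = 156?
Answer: 261/16 ≈ 16.313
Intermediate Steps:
T(G) = -4*G
D = -783 (D = -2 + (156*(6 + 2*(-6)) + 155) = -2 + (156*(6 - 12) + 155) = -2 + (156*(-6) + 155) = -2 + (-936 + 155) = -2 - 781 = -783)
D/T(v(17, 18)) = -783/((-4*12)) = -783/(-48) = -783*(-1/48) = 261/16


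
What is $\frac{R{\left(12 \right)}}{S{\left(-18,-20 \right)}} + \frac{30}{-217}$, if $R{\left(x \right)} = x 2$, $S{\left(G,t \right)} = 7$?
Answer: $\frac{102}{31} \approx 3.2903$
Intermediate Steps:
$R{\left(x \right)} = 2 x$
$\frac{R{\left(12 \right)}}{S{\left(-18,-20 \right)}} + \frac{30}{-217} = \frac{2 \cdot 12}{7} + \frac{30}{-217} = 24 \cdot \frac{1}{7} + 30 \left(- \frac{1}{217}\right) = \frac{24}{7} - \frac{30}{217} = \frac{102}{31}$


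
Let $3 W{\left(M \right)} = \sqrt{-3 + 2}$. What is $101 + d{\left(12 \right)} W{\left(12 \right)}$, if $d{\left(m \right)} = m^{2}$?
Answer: $101 + 48 i \approx 101.0 + 48.0 i$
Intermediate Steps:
$W{\left(M \right)} = \frac{i}{3}$ ($W{\left(M \right)} = \frac{\sqrt{-3 + 2}}{3} = \frac{\sqrt{-1}}{3} = \frac{i}{3}$)
$101 + d{\left(12 \right)} W{\left(12 \right)} = 101 + 12^{2} \frac{i}{3} = 101 + 144 \frac{i}{3} = 101 + 48 i$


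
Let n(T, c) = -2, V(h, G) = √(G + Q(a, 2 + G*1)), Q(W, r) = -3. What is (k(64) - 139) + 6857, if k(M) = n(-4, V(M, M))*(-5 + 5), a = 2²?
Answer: 6718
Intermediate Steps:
a = 4
V(h, G) = √(-3 + G) (V(h, G) = √(G - 3) = √(-3 + G))
k(M) = 0 (k(M) = -2*(-5 + 5) = -2*0 = 0)
(k(64) - 139) + 6857 = (0 - 139) + 6857 = -139 + 6857 = 6718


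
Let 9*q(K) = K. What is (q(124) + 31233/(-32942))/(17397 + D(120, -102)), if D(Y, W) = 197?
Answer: 3803711/5216233932 ≈ 0.00072921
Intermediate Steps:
q(K) = K/9
(q(124) + 31233/(-32942))/(17397 + D(120, -102)) = ((⅑)*124 + 31233/(-32942))/(17397 + 197) = (124/9 + 31233*(-1/32942))/17594 = (124/9 - 31233/32942)*(1/17594) = (3803711/296478)*(1/17594) = 3803711/5216233932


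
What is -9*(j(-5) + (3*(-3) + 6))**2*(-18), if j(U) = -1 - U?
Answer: 162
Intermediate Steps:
-9*(j(-5) + (3*(-3) + 6))**2*(-18) = -9*((-1 - 1*(-5)) + (3*(-3) + 6))**2*(-18) = -9*((-1 + 5) + (-9 + 6))**2*(-18) = -9*(4 - 3)**2*(-18) = -9*1**2*(-18) = -9*1*(-18) = -9*(-18) = 162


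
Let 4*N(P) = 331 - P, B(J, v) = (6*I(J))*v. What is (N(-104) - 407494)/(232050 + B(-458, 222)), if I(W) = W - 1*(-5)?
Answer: 1629541/1485384 ≈ 1.0970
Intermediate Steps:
I(W) = 5 + W (I(W) = W + 5 = 5 + W)
B(J, v) = v*(30 + 6*J) (B(J, v) = (6*(5 + J))*v = (30 + 6*J)*v = v*(30 + 6*J))
N(P) = 331/4 - P/4 (N(P) = (331 - P)/4 = 331/4 - P/4)
(N(-104) - 407494)/(232050 + B(-458, 222)) = ((331/4 - 1/4*(-104)) - 407494)/(232050 + 6*222*(5 - 458)) = ((331/4 + 26) - 407494)/(232050 + 6*222*(-453)) = (435/4 - 407494)/(232050 - 603396) = -1629541/4/(-371346) = -1629541/4*(-1/371346) = 1629541/1485384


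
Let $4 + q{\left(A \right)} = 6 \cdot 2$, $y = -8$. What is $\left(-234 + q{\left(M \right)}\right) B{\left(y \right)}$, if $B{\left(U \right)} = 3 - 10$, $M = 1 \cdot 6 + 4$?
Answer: $1582$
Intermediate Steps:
$M = 10$ ($M = 6 + 4 = 10$)
$B{\left(U \right)} = -7$ ($B{\left(U \right)} = 3 - 10 = -7$)
$q{\left(A \right)} = 8$ ($q{\left(A \right)} = -4 + 6 \cdot 2 = -4 + 12 = 8$)
$\left(-234 + q{\left(M \right)}\right) B{\left(y \right)} = \left(-234 + 8\right) \left(-7\right) = \left(-226\right) \left(-7\right) = 1582$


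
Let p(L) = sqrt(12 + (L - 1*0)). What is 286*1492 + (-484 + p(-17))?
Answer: 426228 + I*sqrt(5) ≈ 4.2623e+5 + 2.2361*I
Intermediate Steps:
p(L) = sqrt(12 + L) (p(L) = sqrt(12 + (L + 0)) = sqrt(12 + L))
286*1492 + (-484 + p(-17)) = 286*1492 + (-484 + sqrt(12 - 17)) = 426712 + (-484 + sqrt(-5)) = 426712 + (-484 + I*sqrt(5)) = 426228 + I*sqrt(5)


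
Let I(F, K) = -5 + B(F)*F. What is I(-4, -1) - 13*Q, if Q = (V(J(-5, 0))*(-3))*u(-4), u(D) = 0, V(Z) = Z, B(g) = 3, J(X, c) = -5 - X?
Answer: -17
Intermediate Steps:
I(F, K) = -5 + 3*F
Q = 0 (Q = ((-5 - 1*(-5))*(-3))*0 = ((-5 + 5)*(-3))*0 = (0*(-3))*0 = 0*0 = 0)
I(-4, -1) - 13*Q = (-5 + 3*(-4)) - 13*0 = (-5 - 12) + 0 = -17 + 0 = -17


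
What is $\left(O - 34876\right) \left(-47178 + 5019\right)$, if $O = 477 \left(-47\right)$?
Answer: $2415499905$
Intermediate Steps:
$O = -22419$
$\left(O - 34876\right) \left(-47178 + 5019\right) = \left(-22419 - 34876\right) \left(-47178 + 5019\right) = \left(-57295\right) \left(-42159\right) = 2415499905$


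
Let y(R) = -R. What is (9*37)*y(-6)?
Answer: 1998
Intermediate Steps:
(9*37)*y(-6) = (9*37)*(-1*(-6)) = 333*6 = 1998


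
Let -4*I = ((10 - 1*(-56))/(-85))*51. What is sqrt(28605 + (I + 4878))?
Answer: sqrt(3349290)/10 ≈ 183.01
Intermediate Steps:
I = 99/10 (I = -(10 - 1*(-56))/(-85)*51/4 = -(10 + 56)*(-1/85)*51/4 = -66*(-1/85)*51/4 = -(-33)*51/170 = -1/4*(-198/5) = 99/10 ≈ 9.9000)
sqrt(28605 + (I + 4878)) = sqrt(28605 + (99/10 + 4878)) = sqrt(28605 + 48879/10) = sqrt(334929/10) = sqrt(3349290)/10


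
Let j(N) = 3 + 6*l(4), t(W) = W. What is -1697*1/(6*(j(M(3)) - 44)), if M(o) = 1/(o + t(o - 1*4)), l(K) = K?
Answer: 1697/102 ≈ 16.637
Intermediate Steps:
M(o) = 1/(-4 + 2*o) (M(o) = 1/(o + (o - 1*4)) = 1/(o + (o - 4)) = 1/(o + (-4 + o)) = 1/(-4 + 2*o))
j(N) = 27 (j(N) = 3 + 6*4 = 3 + 24 = 27)
-1697*1/(6*(j(M(3)) - 44)) = -1697*1/(6*(27 - 44)) = -1697/((-17*6)) = -1697/(-102) = -1697*(-1/102) = 1697/102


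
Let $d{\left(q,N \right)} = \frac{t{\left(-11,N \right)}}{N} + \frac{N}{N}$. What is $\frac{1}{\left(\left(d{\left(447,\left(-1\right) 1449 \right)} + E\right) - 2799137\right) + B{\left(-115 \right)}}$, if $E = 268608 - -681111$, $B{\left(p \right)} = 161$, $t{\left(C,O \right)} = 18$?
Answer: $- \frac{161}{297730218} \approx -5.4076 \cdot 10^{-7}$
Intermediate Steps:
$d{\left(q,N \right)} = 1 + \frac{18}{N}$ ($d{\left(q,N \right)} = \frac{18}{N} + \frac{N}{N} = \frac{18}{N} + 1 = 1 + \frac{18}{N}$)
$E = 949719$ ($E = 268608 + 681111 = 949719$)
$\frac{1}{\left(\left(d{\left(447,\left(-1\right) 1449 \right)} + E\right) - 2799137\right) + B{\left(-115 \right)}} = \frac{1}{\left(\left(\frac{18 - 1449}{\left(-1\right) 1449} + 949719\right) - 2799137\right) + 161} = \frac{1}{\left(\left(\frac{18 - 1449}{-1449} + 949719\right) - 2799137\right) + 161} = \frac{1}{\left(\left(\left(- \frac{1}{1449}\right) \left(-1431\right) + 949719\right) - 2799137\right) + 161} = \frac{1}{\left(\left(\frac{159}{161} + 949719\right) - 2799137\right) + 161} = \frac{1}{\left(\frac{152904918}{161} - 2799137\right) + 161} = \frac{1}{- \frac{297756139}{161} + 161} = \frac{1}{- \frac{297730218}{161}} = - \frac{161}{297730218}$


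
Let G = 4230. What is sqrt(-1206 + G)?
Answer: 12*sqrt(21) ≈ 54.991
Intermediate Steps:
sqrt(-1206 + G) = sqrt(-1206 + 4230) = sqrt(3024) = 12*sqrt(21)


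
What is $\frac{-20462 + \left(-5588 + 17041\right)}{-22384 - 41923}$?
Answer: $\frac{9009}{64307} \approx 0.14009$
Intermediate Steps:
$\frac{-20462 + \left(-5588 + 17041\right)}{-22384 - 41923} = \frac{-20462 + 11453}{-64307} = \left(-9009\right) \left(- \frac{1}{64307}\right) = \frac{9009}{64307}$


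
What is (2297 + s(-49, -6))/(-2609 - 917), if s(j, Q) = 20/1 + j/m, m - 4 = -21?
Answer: -19719/29971 ≈ -0.65794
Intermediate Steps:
m = -17 (m = 4 - 21 = -17)
s(j, Q) = 20 - j/17 (s(j, Q) = 20/1 + j/(-17) = 20*1 + j*(-1/17) = 20 - j/17)
(2297 + s(-49, -6))/(-2609 - 917) = (2297 + (20 - 1/17*(-49)))/(-2609 - 917) = (2297 + (20 + 49/17))/(-3526) = (2297 + 389/17)*(-1/3526) = (39438/17)*(-1/3526) = -19719/29971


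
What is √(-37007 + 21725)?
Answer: 3*I*√1698 ≈ 123.62*I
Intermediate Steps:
√(-37007 + 21725) = √(-15282) = 3*I*√1698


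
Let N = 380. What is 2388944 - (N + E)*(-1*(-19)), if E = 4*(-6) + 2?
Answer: 2382142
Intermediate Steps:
E = -22 (E = -24 + 2 = -22)
2388944 - (N + E)*(-1*(-19)) = 2388944 - (380 - 22)*(-1*(-19)) = 2388944 - 358*19 = 2388944 - 1*6802 = 2388944 - 6802 = 2382142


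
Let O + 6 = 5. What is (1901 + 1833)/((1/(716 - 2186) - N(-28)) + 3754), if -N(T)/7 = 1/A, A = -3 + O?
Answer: 10977960/11031613 ≈ 0.99514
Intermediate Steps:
O = -1 (O = -6 + 5 = -1)
A = -4 (A = -3 - 1 = -4)
N(T) = 7/4 (N(T) = -7/(-4) = -7*(-1/4) = 7/4)
(1901 + 1833)/((1/(716 - 2186) - N(-28)) + 3754) = (1901 + 1833)/((1/(716 - 2186) - 1*7/4) + 3754) = 3734/((1/(-1470) - 7/4) + 3754) = 3734/((-1/1470 - 7/4) + 3754) = 3734/(-5147/2940 + 3754) = 3734/(11031613/2940) = 3734*(2940/11031613) = 10977960/11031613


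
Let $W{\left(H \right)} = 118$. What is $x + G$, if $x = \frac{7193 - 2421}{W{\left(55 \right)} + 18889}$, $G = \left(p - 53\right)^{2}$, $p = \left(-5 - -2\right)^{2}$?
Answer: $\frac{36802324}{19007} \approx 1936.3$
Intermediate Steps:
$p = 9$ ($p = \left(-5 + 2\right)^{2} = \left(-3\right)^{2} = 9$)
$G = 1936$ ($G = \left(9 - 53\right)^{2} = \left(-44\right)^{2} = 1936$)
$x = \frac{4772}{19007}$ ($x = \frac{7193 - 2421}{118 + 18889} = \frac{4772}{19007} \approx 0.25107$)
$x + G = \frac{4772}{19007} + 1936 = \frac{36802324}{19007}$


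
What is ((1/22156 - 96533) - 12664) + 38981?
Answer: -1555705695/22156 ≈ -70216.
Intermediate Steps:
((1/22156 - 96533) - 12664) + 38981 = (-2138785147/22156 - 12664) + 38981 = -2419368731/22156 + 38981 = -1555705695/22156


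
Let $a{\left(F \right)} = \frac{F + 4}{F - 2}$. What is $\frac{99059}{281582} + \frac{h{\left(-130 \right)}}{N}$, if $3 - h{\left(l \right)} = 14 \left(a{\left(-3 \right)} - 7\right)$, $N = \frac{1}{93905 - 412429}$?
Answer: $- \frac{46549433863097}{1407910} \approx -3.3063 \cdot 10^{7}$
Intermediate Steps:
$N = - \frac{1}{318524}$ ($N = \frac{1}{-318524} = - \frac{1}{318524} \approx -3.1395 \cdot 10^{-6}$)
$a{\left(F \right)} = \frac{4 + F}{-2 + F}$
$h{\left(l \right)} = \frac{519}{5}$ ($h{\left(l \right)} = 3 - 14 \left(\frac{4 - 3}{-2 - 3} - 7\right) = 3 - 14 \left(\frac{1}{-5} \cdot 1 - 7\right) = 3 - 14 \left(\left(- \frac{1}{5}\right) 1 - 7\right) = 3 - 14 \left(- \frac{1}{5} - 7\right) = 3 - 14 \left(- \frac{36}{5}\right) = 3 - - \frac{504}{5} = 3 + \frac{504}{5} = \frac{519}{5}$)
$\frac{99059}{281582} + \frac{h{\left(-130 \right)}}{N} = \frac{99059}{281582} + \frac{519}{5 \left(- \frac{1}{318524}\right)} = 99059 \cdot \frac{1}{281582} + \frac{519}{5} \left(-318524\right) = \frac{99059}{281582} - \frac{165313956}{5} = - \frac{46549433863097}{1407910}$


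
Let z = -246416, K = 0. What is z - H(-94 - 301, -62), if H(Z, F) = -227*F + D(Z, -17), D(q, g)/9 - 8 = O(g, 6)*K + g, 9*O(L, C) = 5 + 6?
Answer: -260409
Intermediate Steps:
O(L, C) = 11/9 (O(L, C) = (5 + 6)/9 = (1/9)*11 = 11/9)
D(q, g) = 72 + 9*g (D(q, g) = 72 + 9*((11/9)*0 + g) = 72 + 9*(0 + g) = 72 + 9*g)
H(Z, F) = -81 - 227*F (H(Z, F) = -227*F + (72 + 9*(-17)) = -227*F + (72 - 153) = -227*F - 81 = -81 - 227*F)
z - H(-94 - 301, -62) = -246416 - (-81 - 227*(-62)) = -246416 - (-81 + 14074) = -246416 - 1*13993 = -246416 - 13993 = -260409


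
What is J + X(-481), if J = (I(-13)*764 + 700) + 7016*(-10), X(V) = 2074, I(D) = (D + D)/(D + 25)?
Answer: -207124/3 ≈ -69041.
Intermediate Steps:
I(D) = 2*D/(25 + D) (I(D) = (2*D)/(25 + D) = 2*D/(25 + D))
J = -213346/3 (J = ((2*(-13)/(25 - 13))*764 + 700) + 7016*(-10) = ((2*(-13)/12)*764 + 700) - 70160 = ((2*(-13)*(1/12))*764 + 700) - 70160 = (-13/6*764 + 700) - 70160 = (-4966/3 + 700) - 70160 = -2866/3 - 70160 = -213346/3 ≈ -71115.)
J + X(-481) = -213346/3 + 2074 = -207124/3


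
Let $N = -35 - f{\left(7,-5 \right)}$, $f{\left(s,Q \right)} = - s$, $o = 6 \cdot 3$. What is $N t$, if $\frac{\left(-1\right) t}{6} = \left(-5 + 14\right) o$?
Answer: $27216$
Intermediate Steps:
$o = 18$
$t = -972$ ($t = - 6 \left(-5 + 14\right) 18 = - 6 \cdot 9 \cdot 18 = \left(-6\right) 162 = -972$)
$N = -28$ ($N = -35 - \left(-1\right) 7 = -35 - -7 = -35 + 7 = -28$)
$N t = \left(-28\right) \left(-972\right) = 27216$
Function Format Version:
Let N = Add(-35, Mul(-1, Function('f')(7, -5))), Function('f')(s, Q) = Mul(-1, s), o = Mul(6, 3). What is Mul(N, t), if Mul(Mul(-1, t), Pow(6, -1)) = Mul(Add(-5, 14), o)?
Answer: 27216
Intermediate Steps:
o = 18
t = -972 (t = Mul(-6, Mul(Add(-5, 14), 18)) = Mul(-6, Mul(9, 18)) = Mul(-6, 162) = -972)
N = -28 (N = Add(-35, Mul(-1, Mul(-1, 7))) = Add(-35, Mul(-1, -7)) = Add(-35, 7) = -28)
Mul(N, t) = Mul(-28, -972) = 27216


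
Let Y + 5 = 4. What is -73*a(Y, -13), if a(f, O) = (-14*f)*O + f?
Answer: 13359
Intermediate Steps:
Y = -1 (Y = -5 + 4 = -1)
a(f, O) = f - 14*O*f (a(f, O) = -14*O*f + f = f - 14*O*f)
-73*a(Y, -13) = -(-73)*(1 - 14*(-13)) = -(-73)*(1 + 182) = -(-73)*183 = -73*(-183) = 13359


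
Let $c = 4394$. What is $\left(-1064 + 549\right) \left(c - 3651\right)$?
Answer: $-382645$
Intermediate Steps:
$\left(-1064 + 549\right) \left(c - 3651\right) = \left(-1064 + 549\right) \left(4394 - 3651\right) = \left(-515\right) 743 = -382645$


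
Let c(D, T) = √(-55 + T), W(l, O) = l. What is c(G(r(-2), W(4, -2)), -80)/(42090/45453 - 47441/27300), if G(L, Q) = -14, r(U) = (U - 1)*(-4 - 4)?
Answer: -1240866900*I*√15/335759591 ≈ -14.313*I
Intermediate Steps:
r(U) = 8 - 8*U (r(U) = (-1 + U)*(-8) = 8 - 8*U)
c(G(r(-2), W(4, -2)), -80)/(42090/45453 - 47441/27300) = √(-55 - 80)/(42090/45453 - 47441/27300) = √(-135)/(42090*(1/45453) - 47441*1/27300) = (3*I*√15)/(14030/15151 - 47441/27300) = (3*I*√15)/(-335759591/413622300) = (3*I*√15)*(-413622300/335759591) = -1240866900*I*√15/335759591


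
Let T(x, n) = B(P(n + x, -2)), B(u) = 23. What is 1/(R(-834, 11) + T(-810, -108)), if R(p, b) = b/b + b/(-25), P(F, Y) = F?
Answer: 25/589 ≈ 0.042445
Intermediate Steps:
T(x, n) = 23
R(p, b) = 1 - b/25 (R(p, b) = 1 + b*(-1/25) = 1 - b/25)
1/(R(-834, 11) + T(-810, -108)) = 1/((1 - 1/25*11) + 23) = 1/((1 - 11/25) + 23) = 1/(14/25 + 23) = 1/(589/25) = 25/589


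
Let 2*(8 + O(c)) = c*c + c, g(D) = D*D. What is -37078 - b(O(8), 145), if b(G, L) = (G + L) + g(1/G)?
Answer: -29204785/784 ≈ -37251.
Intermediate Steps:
g(D) = D²
O(c) = -8 + c/2 + c²/2 (O(c) = -8 + (c*c + c)/2 = -8 + (c² + c)/2 = -8 + (c + c²)/2 = -8 + (c/2 + c²/2) = -8 + c/2 + c²/2)
b(G, L) = G + L + G⁻² (b(G, L) = (G + L) + (1/G)² = (G + L) + G⁻² = G + L + G⁻²)
-37078 - b(O(8), 145) = -37078 - ((-8 + (½)*8 + (½)*8²) + 145 + (-8 + (½)*8 + (½)*8²)⁻²) = -37078 - ((-8 + 4 + (½)*64) + 145 + (-8 + 4 + (½)*64)⁻²) = -37078 - ((-8 + 4 + 32) + 145 + (-8 + 4 + 32)⁻²) = -37078 - (28 + 145 + 28⁻²) = -37078 - (28 + 145 + 1/784) = -37078 - 1*135633/784 = -37078 - 135633/784 = -29204785/784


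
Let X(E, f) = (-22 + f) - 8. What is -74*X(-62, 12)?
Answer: 1332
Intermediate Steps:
X(E, f) = -30 + f
-74*X(-62, 12) = -74*(-30 + 12) = -74*(-18) = 1332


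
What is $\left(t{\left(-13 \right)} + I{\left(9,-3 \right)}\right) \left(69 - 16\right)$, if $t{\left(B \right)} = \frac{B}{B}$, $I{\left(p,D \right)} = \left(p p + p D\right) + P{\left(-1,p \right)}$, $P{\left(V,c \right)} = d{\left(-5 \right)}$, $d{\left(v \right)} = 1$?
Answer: $2968$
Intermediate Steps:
$P{\left(V,c \right)} = 1$
$I{\left(p,D \right)} = 1 + p^{2} + D p$ ($I{\left(p,D \right)} = \left(p p + p D\right) + 1 = \left(p^{2} + D p\right) + 1 = 1 + p^{2} + D p$)
$t{\left(B \right)} = 1$
$\left(t{\left(-13 \right)} + I{\left(9,-3 \right)}\right) \left(69 - 16\right) = \left(1 + \left(1 + 9^{2} - 27\right)\right) \left(69 - 16\right) = \left(1 + \left(1 + 81 - 27\right)\right) 53 = \left(1 + 55\right) 53 = 56 \cdot 53 = 2968$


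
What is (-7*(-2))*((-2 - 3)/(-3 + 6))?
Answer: -70/3 ≈ -23.333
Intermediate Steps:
(-7*(-2))*((-2 - 3)/(-3 + 6)) = 14*(-5/3) = -70/3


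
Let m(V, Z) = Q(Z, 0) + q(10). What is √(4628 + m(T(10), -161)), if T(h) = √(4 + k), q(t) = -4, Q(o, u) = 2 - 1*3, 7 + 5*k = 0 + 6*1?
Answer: √4623 ≈ 67.993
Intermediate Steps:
k = -⅕ (k = -7/5 + (0 + 6*1)/5 = -7/5 + (0 + 6)/5 = -7/5 + (⅕)*6 = -7/5 + 6/5 = -⅕ ≈ -0.20000)
Q(o, u) = -1 (Q(o, u) = 2 - 3 = -1)
T(h) = √95/5 (T(h) = √(4 - ⅕) = √(19/5) = √95/5)
m(V, Z) = -5 (m(V, Z) = -1 - 4 = -5)
√(4628 + m(T(10), -161)) = √(4628 - 5) = √4623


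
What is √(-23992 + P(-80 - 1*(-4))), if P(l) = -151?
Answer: I*√24143 ≈ 155.38*I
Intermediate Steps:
√(-23992 + P(-80 - 1*(-4))) = √(-23992 - 151) = √(-24143) = I*√24143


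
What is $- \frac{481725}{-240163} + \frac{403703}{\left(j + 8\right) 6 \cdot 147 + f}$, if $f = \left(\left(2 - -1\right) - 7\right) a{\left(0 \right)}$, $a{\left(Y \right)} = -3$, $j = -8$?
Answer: $\frac{96960304289}{2881956} \approx 33644.0$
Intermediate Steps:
$f = 12$ ($f = \left(\left(2 - -1\right) - 7\right) \left(-3\right) = \left(\left(2 + 1\right) - 7\right) \left(-3\right) = \left(3 - 7\right) \left(-3\right) = \left(-4\right) \left(-3\right) = 12$)
$- \frac{481725}{-240163} + \frac{403703}{\left(j + 8\right) 6 \cdot 147 + f} = - \frac{481725}{-240163} + \frac{403703}{\left(-8 + 8\right) 6 \cdot 147 + 12} = \left(-481725\right) \left(- \frac{1}{240163}\right) + \frac{403703}{0 \cdot 6 \cdot 147 + 12} = \frac{481725}{240163} + \frac{403703}{0 \cdot 147 + 12} = \frac{481725}{240163} + \frac{403703}{0 + 12} = \frac{481725}{240163} + \frac{403703}{12} = \frac{96960304289}{2881956}$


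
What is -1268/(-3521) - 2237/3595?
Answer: -3318017/12657995 ≈ -0.26213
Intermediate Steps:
-1268/(-3521) - 2237/3595 = -1268*(-1/3521) - 2237*1/3595 = 1268/3521 - 2237/3595 = -3318017/12657995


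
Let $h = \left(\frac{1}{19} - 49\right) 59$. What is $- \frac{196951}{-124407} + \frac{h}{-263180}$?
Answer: $\frac{99166393151}{62208725094} \approx 1.5941$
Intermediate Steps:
$h = - \frac{54870}{19}$ ($h = \left(\frac{1}{19} - 49\right) 59 = \left(- \frac{930}{19}\right) 59 = - \frac{54870}{19} \approx -2887.9$)
$- \frac{196951}{-124407} + \frac{h}{-263180} = - \frac{196951}{-124407} - \frac{54870}{19 \left(-263180\right)} = \left(-196951\right) \left(- \frac{1}{124407}\right) - - \frac{5487}{500042} = \frac{196951}{124407} + \frac{5487}{500042} = \frac{99166393151}{62208725094}$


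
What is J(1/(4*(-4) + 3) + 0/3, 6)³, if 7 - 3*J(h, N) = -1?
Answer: 512/27 ≈ 18.963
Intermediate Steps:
J(h, N) = 8/3 (J(h, N) = 7/3 - ⅓*(-1) = 7/3 + ⅓ = 8/3)
J(1/(4*(-4) + 3) + 0/3, 6)³ = (8/3)³ = 512/27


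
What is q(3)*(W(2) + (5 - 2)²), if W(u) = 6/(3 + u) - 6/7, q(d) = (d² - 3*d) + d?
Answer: 981/35 ≈ 28.029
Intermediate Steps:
q(d) = d² - 2*d
W(u) = -6/7 + 6/(3 + u) (W(u) = 6/(3 + u) - 6*⅐ = 6/(3 + u) - 6/7 = -6/7 + 6/(3 + u))
q(3)*(W(2) + (5 - 2)²) = (3*(-2 + 3))*(6*(4 - 1*2)/(7*(3 + 2)) + (5 - 2)²) = (3*1)*((6/7)*(4 - 2)/5 + 3²) = 3*((6/7)*(⅕)*2 + 9) = 3*(12/35 + 9) = 3*(327/35) = 981/35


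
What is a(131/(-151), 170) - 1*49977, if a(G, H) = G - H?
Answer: -7572328/151 ≈ -50148.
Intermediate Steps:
a(131/(-151), 170) - 1*49977 = (131/(-151) - 1*170) - 1*49977 = (131*(-1/151) - 170) - 49977 = (-131/151 - 170) - 49977 = -25801/151 - 49977 = -7572328/151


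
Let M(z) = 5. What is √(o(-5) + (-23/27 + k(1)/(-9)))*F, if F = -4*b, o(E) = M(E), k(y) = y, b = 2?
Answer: -8*√327/9 ≈ -16.074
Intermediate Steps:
o(E) = 5
F = -8 (F = -4*2 = -8)
√(o(-5) + (-23/27 + k(1)/(-9)))*F = √(5 + (-23/27 + 1/(-9)))*(-8) = √(5 + (-23*1/27 + 1*(-⅑)))*(-8) = √(5 + (-23/27 - ⅑))*(-8) = √(5 - 26/27)*(-8) = √(109/27)*(-8) = (√327/9)*(-8) = -8*√327/9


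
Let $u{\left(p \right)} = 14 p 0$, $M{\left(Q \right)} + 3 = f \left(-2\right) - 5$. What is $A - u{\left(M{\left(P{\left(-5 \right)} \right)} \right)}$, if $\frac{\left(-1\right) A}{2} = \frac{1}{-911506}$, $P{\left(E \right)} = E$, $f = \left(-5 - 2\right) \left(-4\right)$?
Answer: $\frac{1}{455753} \approx 2.1942 \cdot 10^{-6}$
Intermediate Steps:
$f = 28$ ($f = \left(-7\right) \left(-4\right) = 28$)
$M{\left(Q \right)} = -64$ ($M{\left(Q \right)} = -3 + \left(28 \left(-2\right) - 5\right) = -3 - 61 = -64$)
$u{\left(p \right)} = 0$
$A = \frac{1}{455753}$ ($A = - \frac{2}{-911506} = \left(-2\right) \left(- \frac{1}{911506}\right) = \frac{1}{455753} \approx 2.1942 \cdot 10^{-6}$)
$A - u{\left(M{\left(P{\left(-5 \right)} \right)} \right)} = \frac{1}{455753} - 0 = \frac{1}{455753} + 0 = \frac{1}{455753}$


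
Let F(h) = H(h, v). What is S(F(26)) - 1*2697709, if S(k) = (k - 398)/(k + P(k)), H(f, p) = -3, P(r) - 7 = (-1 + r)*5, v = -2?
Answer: -43162943/16 ≈ -2.6977e+6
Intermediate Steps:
P(r) = 2 + 5*r (P(r) = 7 + (-1 + r)*5 = 7 + (-5 + 5*r) = 2 + 5*r)
F(h) = -3
S(k) = (-398 + k)/(2 + 6*k) (S(k) = (k - 398)/(k + (2 + 5*k)) = (-398 + k)/(2 + 6*k))
S(F(26)) - 1*2697709 = (-398 - 3)/(2*(1 + 3*(-3))) - 1*2697709 = (½)*(-401)/(1 - 9) - 2697709 = (½)*(-401)/(-8) - 2697709 = (½)*(-⅛)*(-401) - 2697709 = 401/16 - 2697709 = -43162943/16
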